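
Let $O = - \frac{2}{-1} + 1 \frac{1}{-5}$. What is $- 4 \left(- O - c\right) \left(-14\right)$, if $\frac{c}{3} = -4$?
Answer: $\frac{2856}{5} \approx 571.2$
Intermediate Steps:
$O = \frac{9}{5}$ ($O = \left(-2\right) \left(-1\right) + 1 \left(- \frac{1}{5}\right) = 2 - \frac{1}{5} = \frac{9}{5} \approx 1.8$)
$c = -12$ ($c = 3 \left(-4\right) = -12$)
$- 4 \left(- O - c\right) \left(-14\right) = - 4 \left(\left(-1\right) \frac{9}{5} - -12\right) \left(-14\right) = - 4 \left(- \frac{9}{5} + 12\right) \left(-14\right) = \left(-4\right) \frac{51}{5} \left(-14\right) = \left(- \frac{204}{5}\right) \left(-14\right) = \frac{2856}{5}$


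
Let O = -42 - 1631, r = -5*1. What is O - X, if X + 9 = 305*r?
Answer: -139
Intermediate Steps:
r = -5
X = -1534 (X = -9 + 305*(-5) = -9 - 1525 = -1534)
O = -1673
O - X = -1673 - 1*(-1534) = -1673 + 1534 = -139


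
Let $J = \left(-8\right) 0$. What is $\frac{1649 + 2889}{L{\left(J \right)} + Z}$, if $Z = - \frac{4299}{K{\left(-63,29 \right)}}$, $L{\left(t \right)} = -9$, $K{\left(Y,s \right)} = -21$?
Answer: $\frac{15883}{685} \approx 23.187$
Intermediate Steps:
$J = 0$
$Z = \frac{1433}{7}$ ($Z = - \frac{4299}{-21} = \left(-4299\right) \left(- \frac{1}{21}\right) = \frac{1433}{7} \approx 204.71$)
$\frac{1649 + 2889}{L{\left(J \right)} + Z} = \frac{1649 + 2889}{-9 + \frac{1433}{7}} = \frac{4538}{\frac{1370}{7}} = 4538 \cdot \frac{7}{1370} = \frac{15883}{685}$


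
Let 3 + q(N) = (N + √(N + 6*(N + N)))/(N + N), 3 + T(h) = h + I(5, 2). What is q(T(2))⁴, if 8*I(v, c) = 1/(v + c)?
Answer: -3585391/48400 + 647*I*√10010/1210 ≈ -74.078 + 53.498*I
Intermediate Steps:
I(v, c) = 1/(8*(c + v)) (I(v, c) = 1/(8*(v + c)) = 1/(8*(c + v)))
T(h) = -167/56 + h (T(h) = -3 + (h + 1/(8*(2 + 5))) = -3 + (h + (⅛)/7) = -3 + (h + (⅛)*(⅐)) = -3 + (h + 1/56) = -3 + (1/56 + h) = -167/56 + h)
q(N) = -3 + (N + √13*√N)/(2*N) (q(N) = -3 + (N + √(N + 6*(N + N)))/(N + N) = -3 + (N + √(N + 6*(2*N)))/((2*N)) = -3 + (N + √(N + 12*N))*(1/(2*N)) = -3 + (N + √(13*N))*(1/(2*N)) = -3 + (N + √13*√N)*(1/(2*N)) = -3 + (N + √13*√N)/(2*N))
q(T(2))⁴ = (-5/2 + √13/(2*√(-167/56 + 2)))⁴ = (-5/2 + √13/(2*√(-55/56)))⁴ = (-5/2 + √13*(-2*I*√770/55)/2)⁴ = (-5/2 - I*√10010/55)⁴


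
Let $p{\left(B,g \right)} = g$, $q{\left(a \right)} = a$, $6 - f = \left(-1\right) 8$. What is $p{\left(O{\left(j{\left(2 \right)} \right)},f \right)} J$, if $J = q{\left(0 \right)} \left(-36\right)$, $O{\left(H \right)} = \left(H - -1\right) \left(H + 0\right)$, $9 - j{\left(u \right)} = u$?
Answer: $0$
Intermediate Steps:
$j{\left(u \right)} = 9 - u$
$O{\left(H \right)} = H \left(1 + H\right)$ ($O{\left(H \right)} = \left(H + \left(-4 + 5\right)\right) H = \left(H + 1\right) H = \left(1 + H\right) H = H \left(1 + H\right)$)
$f = 14$ ($f = 6 - \left(-1\right) 8 = 6 - -8 = 6 + 8 = 14$)
$J = 0$ ($J = 0 \left(-36\right) = 0$)
$p{\left(O{\left(j{\left(2 \right)} \right)},f \right)} J = 14 \cdot 0 = 0$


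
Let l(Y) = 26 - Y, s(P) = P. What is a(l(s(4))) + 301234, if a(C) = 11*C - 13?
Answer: 301463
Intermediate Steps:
a(C) = -13 + 11*C
a(l(s(4))) + 301234 = (-13 + 11*(26 - 1*4)) + 301234 = (-13 + 11*(26 - 4)) + 301234 = (-13 + 11*22) + 301234 = (-13 + 242) + 301234 = 229 + 301234 = 301463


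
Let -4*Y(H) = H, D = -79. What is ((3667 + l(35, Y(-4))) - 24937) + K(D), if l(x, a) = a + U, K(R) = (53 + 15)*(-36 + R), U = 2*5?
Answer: -29079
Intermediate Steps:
Y(H) = -H/4
U = 10
K(R) = -2448 + 68*R (K(R) = 68*(-36 + R) = -2448 + 68*R)
l(x, a) = 10 + a (l(x, a) = a + 10 = 10 + a)
((3667 + l(35, Y(-4))) - 24937) + K(D) = ((3667 + (10 - ¼*(-4))) - 24937) + (-2448 + 68*(-79)) = ((3667 + (10 + 1)) - 24937) + (-2448 - 5372) = ((3667 + 11) - 24937) - 7820 = (3678 - 24937) - 7820 = -21259 - 7820 = -29079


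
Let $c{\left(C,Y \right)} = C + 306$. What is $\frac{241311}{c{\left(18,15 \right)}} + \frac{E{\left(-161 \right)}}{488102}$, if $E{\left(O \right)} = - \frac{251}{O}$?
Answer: $\frac{3160547589761}{4243558788} \approx 744.79$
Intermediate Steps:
$c{\left(C,Y \right)} = 306 + C$
$\frac{241311}{c{\left(18,15 \right)}} + \frac{E{\left(-161 \right)}}{488102} = \frac{241311}{306 + 18} + \frac{\left(-251\right) \frac{1}{-161}}{488102} = \frac{241311}{324} + \left(-251\right) \left(- \frac{1}{161}\right) \frac{1}{488102} = 241311 \cdot \frac{1}{324} + \frac{251}{161} \cdot \frac{1}{488102} = \frac{80437}{108} + \frac{251}{78584422} = \frac{3160547589761}{4243558788}$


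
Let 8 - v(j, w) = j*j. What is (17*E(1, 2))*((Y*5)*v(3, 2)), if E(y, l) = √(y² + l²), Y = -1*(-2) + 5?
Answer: -595*√5 ≈ -1330.5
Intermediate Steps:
v(j, w) = 8 - j² (v(j, w) = 8 - j*j = 8 - j²)
Y = 7 (Y = 2 + 5 = 7)
E(y, l) = √(l² + y²)
(17*E(1, 2))*((Y*5)*v(3, 2)) = (17*√(2² + 1²))*((7*5)*(8 - 1*3²)) = (17*√(4 + 1))*(35*(8 - 1*9)) = (17*√5)*(35*(8 - 9)) = (17*√5)*(35*(-1)) = (17*√5)*(-35) = -595*√5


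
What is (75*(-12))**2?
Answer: 810000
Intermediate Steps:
(75*(-12))**2 = (-900)**2 = 810000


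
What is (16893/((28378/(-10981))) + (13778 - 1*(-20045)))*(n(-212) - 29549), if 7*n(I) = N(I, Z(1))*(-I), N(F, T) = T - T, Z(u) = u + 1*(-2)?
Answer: -22880590325489/28378 ≈ -8.0628e+8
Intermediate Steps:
Z(u) = -2 + u (Z(u) = u - 2 = -2 + u)
N(F, T) = 0
n(I) = 0 (n(I) = (0*(-I))/7 = (⅐)*0 = 0)
(16893/((28378/(-10981))) + (13778 - 1*(-20045)))*(n(-212) - 29549) = (16893/((28378/(-10981))) + (13778 - 1*(-20045)))*(0 - 29549) = (16893/((28378*(-1/10981))) + (13778 + 20045))*(-29549) = (16893/(-28378/10981) + 33823)*(-29549) = (16893*(-10981/28378) + 33823)*(-29549) = (-185502033/28378 + 33823)*(-29549) = (774327061/28378)*(-29549) = -22880590325489/28378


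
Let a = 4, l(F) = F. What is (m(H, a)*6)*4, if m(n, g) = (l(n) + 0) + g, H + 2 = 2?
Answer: 96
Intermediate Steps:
H = 0 (H = -2 + 2 = 0)
m(n, g) = g + n (m(n, g) = (n + 0) + g = n + g = g + n)
(m(H, a)*6)*4 = ((4 + 0)*6)*4 = (4*6)*4 = 24*4 = 96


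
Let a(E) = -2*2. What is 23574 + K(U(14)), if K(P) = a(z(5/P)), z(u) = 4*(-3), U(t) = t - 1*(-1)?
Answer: 23570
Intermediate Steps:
U(t) = 1 + t (U(t) = t + 1 = 1 + t)
z(u) = -12
a(E) = -4
K(P) = -4
23574 + K(U(14)) = 23574 - 4 = 23570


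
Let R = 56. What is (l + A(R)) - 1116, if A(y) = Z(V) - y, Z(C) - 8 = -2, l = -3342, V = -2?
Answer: -4508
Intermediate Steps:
Z(C) = 6 (Z(C) = 8 - 2 = 6)
A(y) = 6 - y
(l + A(R)) - 1116 = (-3342 + (6 - 1*56)) - 1116 = (-3342 + (6 - 56)) - 1116 = (-3342 - 50) - 1116 = -3392 - 1116 = -4508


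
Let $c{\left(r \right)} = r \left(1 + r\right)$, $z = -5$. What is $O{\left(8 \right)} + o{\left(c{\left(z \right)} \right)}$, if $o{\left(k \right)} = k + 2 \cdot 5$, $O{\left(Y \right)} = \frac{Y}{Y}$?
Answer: $31$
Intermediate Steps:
$O{\left(Y \right)} = 1$
$o{\left(k \right)} = 10 + k$ ($o{\left(k \right)} = k + 10 = 10 + k$)
$O{\left(8 \right)} + o{\left(c{\left(z \right)} \right)} = 1 - \left(-10 + 5 \left(1 - 5\right)\right) = 1 + \left(10 - -20\right) = 1 + \left(10 + 20\right) = 1 + 30 = 31$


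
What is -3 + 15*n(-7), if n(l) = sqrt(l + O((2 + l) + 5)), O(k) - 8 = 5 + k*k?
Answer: -3 + 15*sqrt(6) ≈ 33.742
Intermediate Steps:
O(k) = 13 + k**2 (O(k) = 8 + (5 + k*k) = 8 + (5 + k**2) = 13 + k**2)
n(l) = sqrt(13 + l + (7 + l)**2) (n(l) = sqrt(l + (13 + ((2 + l) + 5)**2)) = sqrt(l + (13 + (7 + l)**2)) = sqrt(13 + l + (7 + l)**2))
-3 + 15*n(-7) = -3 + 15*sqrt(13 - 7 + (7 - 7)**2) = -3 + 15*sqrt(13 - 7 + 0**2) = -3 + 15*sqrt(13 - 7 + 0) = -3 + 15*sqrt(6)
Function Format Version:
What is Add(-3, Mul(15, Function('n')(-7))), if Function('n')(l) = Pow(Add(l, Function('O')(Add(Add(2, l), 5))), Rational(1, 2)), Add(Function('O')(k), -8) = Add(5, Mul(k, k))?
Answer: Add(-3, Mul(15, Pow(6, Rational(1, 2)))) ≈ 33.742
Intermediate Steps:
Function('O')(k) = Add(13, Pow(k, 2)) (Function('O')(k) = Add(8, Add(5, Mul(k, k))) = Add(8, Add(5, Pow(k, 2))) = Add(13, Pow(k, 2)))
Function('n')(l) = Pow(Add(13, l, Pow(Add(7, l), 2)), Rational(1, 2)) (Function('n')(l) = Pow(Add(l, Add(13, Pow(Add(Add(2, l), 5), 2))), Rational(1, 2)) = Pow(Add(l, Add(13, Pow(Add(7, l), 2))), Rational(1, 2)) = Pow(Add(13, l, Pow(Add(7, l), 2)), Rational(1, 2)))
Add(-3, Mul(15, Function('n')(-7))) = Add(-3, Mul(15, Pow(Add(13, -7, Pow(Add(7, -7), 2)), Rational(1, 2)))) = Add(-3, Mul(15, Pow(Add(13, -7, Pow(0, 2)), Rational(1, 2)))) = Add(-3, Mul(15, Pow(Add(13, -7, 0), Rational(1, 2)))) = Add(-3, Mul(15, Pow(6, Rational(1, 2))))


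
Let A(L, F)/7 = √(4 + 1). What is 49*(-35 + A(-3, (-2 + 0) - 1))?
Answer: -1715 + 343*√5 ≈ -948.03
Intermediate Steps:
A(L, F) = 7*√5 (A(L, F) = 7*√(4 + 1) = 7*√5)
49*(-35 + A(-3, (-2 + 0) - 1)) = 49*(-35 + 7*√5) = -1715 + 343*√5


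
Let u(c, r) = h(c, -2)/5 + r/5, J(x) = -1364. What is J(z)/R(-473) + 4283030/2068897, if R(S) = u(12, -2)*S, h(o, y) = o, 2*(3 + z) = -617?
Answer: 312441904/88962571 ≈ 3.5121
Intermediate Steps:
z = -623/2 (z = -3 + (½)*(-617) = -3 - 617/2 = -623/2 ≈ -311.50)
u(c, r) = c/5 + r/5
R(S) = 2*S (R(S) = ((⅕)*12 + (⅕)*(-2))*S = (12/5 - ⅖)*S = 2*S)
J(z)/R(-473) + 4283030/2068897 = -1364/(2*(-473)) + 4283030/2068897 = -1364/(-946) + 4283030*(1/2068897) = -1364*(-1/946) + 4283030/2068897 = 62/43 + 4283030/2068897 = 312441904/88962571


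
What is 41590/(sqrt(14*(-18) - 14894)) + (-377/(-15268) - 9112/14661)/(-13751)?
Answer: 133594819/3078080879148 - 20795*I*sqrt(15146)/7573 ≈ 4.3402e-5 - 337.94*I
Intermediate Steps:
41590/(sqrt(14*(-18) - 14894)) + (-377/(-15268) - 9112/14661)/(-13751) = 41590/(sqrt(-252 - 14894)) + (-377*(-1/15268) - 9112*1/14661)*(-1/13751) = 41590/(sqrt(-15146)) + (377/15268 - 9112/14661)*(-1/13751) = 41590/((I*sqrt(15146))) - 133594819/223844148*(-1/13751) = 41590*(-I*sqrt(15146)/15146) + 133594819/3078080879148 = -20795*I*sqrt(15146)/7573 + 133594819/3078080879148 = 133594819/3078080879148 - 20795*I*sqrt(15146)/7573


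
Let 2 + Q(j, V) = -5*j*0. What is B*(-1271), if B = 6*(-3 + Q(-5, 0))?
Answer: 38130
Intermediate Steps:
Q(j, V) = -2 (Q(j, V) = -2 - 5*j*0 = -2 + 0 = -2)
B = -30 (B = 6*(-3 - 2) = 6*(-5) = -30)
B*(-1271) = -30*(-1271) = 38130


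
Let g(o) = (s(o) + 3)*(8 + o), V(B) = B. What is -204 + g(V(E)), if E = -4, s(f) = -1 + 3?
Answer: -184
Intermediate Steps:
s(f) = 2
g(o) = 40 + 5*o (g(o) = (2 + 3)*(8 + o) = 5*(8 + o) = 40 + 5*o)
-204 + g(V(E)) = -204 + (40 + 5*(-4)) = -204 + (40 - 20) = -204 + 20 = -184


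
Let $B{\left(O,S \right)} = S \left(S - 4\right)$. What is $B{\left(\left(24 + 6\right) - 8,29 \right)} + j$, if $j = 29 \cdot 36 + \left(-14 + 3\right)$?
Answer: $1758$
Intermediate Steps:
$j = 1033$ ($j = 1044 - 11 = 1033$)
$B{\left(O,S \right)} = S \left(-4 + S\right)$
$B{\left(\left(24 + 6\right) - 8,29 \right)} + j = 29 \left(-4 + 29\right) + 1033 = 29 \cdot 25 + 1033 = 725 + 1033 = 1758$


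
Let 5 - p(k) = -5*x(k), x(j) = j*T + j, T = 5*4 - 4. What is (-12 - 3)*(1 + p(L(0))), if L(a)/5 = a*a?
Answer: -90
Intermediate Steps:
L(a) = 5*a**2 (L(a) = 5*(a*a) = 5*a**2)
T = 16 (T = 20 - 4 = 16)
x(j) = 17*j (x(j) = j*16 + j = 16*j + j = 17*j)
p(k) = 5 + 85*k (p(k) = 5 - (-5)*17*k = 5 - (-85)*k = 5 + 85*k)
(-12 - 3)*(1 + p(L(0))) = (-12 - 3)*(1 + (5 + 85*(5*0**2))) = -15*(1 + (5 + 85*(5*0))) = -15*(1 + (5 + 85*0)) = -15*(1 + (5 + 0)) = -15*(1 + 5) = -15*6 = -90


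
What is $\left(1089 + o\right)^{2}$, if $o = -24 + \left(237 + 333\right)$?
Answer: $2673225$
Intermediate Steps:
$o = 546$ ($o = -24 + 570 = 546$)
$\left(1089 + o\right)^{2} = \left(1089 + 546\right)^{2} = 1635^{2} = 2673225$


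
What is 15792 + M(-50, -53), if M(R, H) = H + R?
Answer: 15689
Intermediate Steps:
15792 + M(-50, -53) = 15792 + (-53 - 50) = 15792 - 103 = 15689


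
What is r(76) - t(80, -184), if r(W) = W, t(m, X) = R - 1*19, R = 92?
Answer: 3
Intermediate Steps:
t(m, X) = 73 (t(m, X) = 92 - 1*19 = 92 - 19 = 73)
r(76) - t(80, -184) = 76 - 1*73 = 76 - 73 = 3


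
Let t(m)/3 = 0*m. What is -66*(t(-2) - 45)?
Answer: 2970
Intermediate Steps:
t(m) = 0 (t(m) = 3*(0*m) = 3*0 = 0)
-66*(t(-2) - 45) = -66*(0 - 45) = -66*(-45) = 2970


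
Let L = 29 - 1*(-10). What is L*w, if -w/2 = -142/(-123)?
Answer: -3692/41 ≈ -90.049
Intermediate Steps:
L = 39 (L = 29 + 10 = 39)
w = -284/123 (w = -(-284)/(-123) = -(-284)*(-1)/123 = -2*142/123 = -284/123 ≈ -2.3089)
L*w = 39*(-284/123) = -3692/41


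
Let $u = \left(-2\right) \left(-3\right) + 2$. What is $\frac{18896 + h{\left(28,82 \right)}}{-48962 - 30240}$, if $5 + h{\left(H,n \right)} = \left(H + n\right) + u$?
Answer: $- \frac{19009}{79202} \approx -0.24001$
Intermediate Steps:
$u = 8$ ($u = 6 + 2 = 8$)
$h{\left(H,n \right)} = 3 + H + n$ ($h{\left(H,n \right)} = -5 + \left(\left(H + n\right) + 8\right) = -5 + \left(8 + H + n\right) = 3 + H + n$)
$\frac{18896 + h{\left(28,82 \right)}}{-48962 - 30240} = \frac{18896 + \left(3 + 28 + 82\right)}{-48962 - 30240} = \frac{18896 + 113}{-79202} = 19009 \left(- \frac{1}{79202}\right) = - \frac{19009}{79202}$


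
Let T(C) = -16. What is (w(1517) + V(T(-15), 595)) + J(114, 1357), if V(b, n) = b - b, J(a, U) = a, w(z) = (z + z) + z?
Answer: 4665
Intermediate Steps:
w(z) = 3*z (w(z) = 2*z + z = 3*z)
V(b, n) = 0
(w(1517) + V(T(-15), 595)) + J(114, 1357) = (3*1517 + 0) + 114 = (4551 + 0) + 114 = 4551 + 114 = 4665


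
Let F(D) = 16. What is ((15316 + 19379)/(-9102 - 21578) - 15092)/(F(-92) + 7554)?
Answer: -92611451/46449520 ≈ -1.9938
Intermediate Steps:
((15316 + 19379)/(-9102 - 21578) - 15092)/(F(-92) + 7554) = ((15316 + 19379)/(-9102 - 21578) - 15092)/(16 + 7554) = (34695/(-30680) - 15092)/7570 = (34695*(-1/30680) - 15092)*(1/7570) = (-6939/6136 - 15092)*(1/7570) = -92611451/6136*1/7570 = -92611451/46449520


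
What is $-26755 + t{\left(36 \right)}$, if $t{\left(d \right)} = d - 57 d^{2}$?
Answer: $-100591$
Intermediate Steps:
$-26755 + t{\left(36 \right)} = -26755 + 36 \left(1 - 2052\right) = -26755 + 36 \left(-2051\right) = -26755 - 73836 = -100591$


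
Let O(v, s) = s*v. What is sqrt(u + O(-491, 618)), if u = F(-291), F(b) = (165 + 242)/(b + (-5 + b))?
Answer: I*sqrt(104555567131)/587 ≈ 550.85*I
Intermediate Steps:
F(b) = 407/(-5 + 2*b)
u = -407/587 (u = 407/(-5 + 2*(-291)) = 407/(-5 - 582) = 407/(-587) = 407*(-1/587) = -407/587 ≈ -0.69336)
sqrt(u + O(-491, 618)) = sqrt(-407/587 + 618*(-491)) = sqrt(-407/587 - 303438) = sqrt(-178118513/587) = I*sqrt(104555567131)/587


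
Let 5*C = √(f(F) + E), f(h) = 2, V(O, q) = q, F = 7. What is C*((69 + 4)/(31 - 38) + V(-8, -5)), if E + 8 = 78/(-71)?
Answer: -648*I*√994/2485 ≈ -8.2213*I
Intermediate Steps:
E = -646/71 (E = -8 + 78/(-71) = -8 + 78*(-1/71) = -8 - 78/71 = -646/71 ≈ -9.0986)
C = 6*I*√994/355 (C = √(2 - 646/71)/5 = √(-504/71)/5 = (6*I*√994/71)/5 = 6*I*√994/355 ≈ 0.53286*I)
C*((69 + 4)/(31 - 38) + V(-8, -5)) = (6*I*√994/355)*((69 + 4)/(31 - 38) - 5) = (6*I*√994/355)*(73/(-7) - 5) = (6*I*√994/355)*(73*(-⅐) - 5) = (6*I*√994/355)*(-73/7 - 5) = (6*I*√994/355)*(-108/7) = -648*I*√994/2485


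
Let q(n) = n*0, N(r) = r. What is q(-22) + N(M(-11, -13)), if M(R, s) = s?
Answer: -13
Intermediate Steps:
q(n) = 0
q(-22) + N(M(-11, -13)) = 0 - 13 = -13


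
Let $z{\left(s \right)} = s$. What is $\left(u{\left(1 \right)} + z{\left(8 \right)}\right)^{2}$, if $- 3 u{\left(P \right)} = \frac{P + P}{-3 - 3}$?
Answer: $\frac{5329}{81} \approx 65.79$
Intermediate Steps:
$u{\left(P \right)} = \frac{P}{9}$ ($u{\left(P \right)} = - \frac{\left(P + P\right) \frac{1}{-3 - 3}}{3} = - \frac{2 P \frac{1}{-6}}{3} = - \frac{2 P \left(- \frac{1}{6}\right)}{3} = - \frac{\left(- \frac{1}{3}\right) P}{3} = \frac{P}{9}$)
$\left(u{\left(1 \right)} + z{\left(8 \right)}\right)^{2} = \left(\frac{1}{9} \cdot 1 + 8\right)^{2} = \left(\frac{1}{9} + 8\right)^{2} = \left(\frac{73}{9}\right)^{2} = \frac{5329}{81}$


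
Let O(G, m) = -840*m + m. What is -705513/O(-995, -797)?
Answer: -705513/668683 ≈ -1.0551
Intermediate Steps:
O(G, m) = -839*m
-705513/O(-995, -797) = -705513/((-839*(-797))) = -705513/668683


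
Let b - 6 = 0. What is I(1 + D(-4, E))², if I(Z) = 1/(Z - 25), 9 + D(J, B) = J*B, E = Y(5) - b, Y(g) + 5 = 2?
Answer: ⅑ ≈ 0.11111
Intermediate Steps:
b = 6 (b = 6 + 0 = 6)
Y(g) = -3 (Y(g) = -5 + 2 = -3)
E = -9 (E = -3 - 1*6 = -3 - 6 = -9)
D(J, B) = -9 + B*J (D(J, B) = -9 + J*B = -9 + B*J)
I(Z) = 1/(-25 + Z)
I(1 + D(-4, E))² = (1/(-25 + (1 + (-9 - 9*(-4)))))² = (1/(-25 + (1 + (-9 + 36))))² = (1/(-25 + (1 + 27)))² = (1/(-25 + 28))² = (1/3)² = (⅓)² = ⅑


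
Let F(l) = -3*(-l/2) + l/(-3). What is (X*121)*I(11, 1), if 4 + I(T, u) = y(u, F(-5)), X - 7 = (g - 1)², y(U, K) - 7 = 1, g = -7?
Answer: 34364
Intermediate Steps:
F(l) = 7*l/6 (F(l) = -(-3)*l/2 + l*(-⅓) = 3*l/2 - l/3 = 7*l/6)
y(U, K) = 8 (y(U, K) = 7 + 1 = 8)
X = 71 (X = 7 + (-7 - 1)² = 7 + (-8)² = 7 + 64 = 71)
I(T, u) = 4 (I(T, u) = -4 + 8 = 4)
(X*121)*I(11, 1) = (71*121)*4 = 8591*4 = 34364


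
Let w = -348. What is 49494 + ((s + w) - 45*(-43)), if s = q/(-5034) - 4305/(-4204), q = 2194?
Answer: 540518190805/10581468 ≈ 51082.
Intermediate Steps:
s = 6223897/10581468 (s = 2194/(-5034) - 4305/(-4204) = 2194*(-1/5034) - 4305*(-1/4204) = -1097/2517 + 4305/4204 = 6223897/10581468 ≈ 0.58819)
49494 + ((s + w) - 45*(-43)) = 49494 + ((6223897/10581468 - 348) - 45*(-43)) = 49494 + (-3676126967/10581468 + 1935) = 49494 + 16799013613/10581468 = 540518190805/10581468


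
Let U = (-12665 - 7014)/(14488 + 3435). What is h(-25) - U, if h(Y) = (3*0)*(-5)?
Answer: 19679/17923 ≈ 1.0980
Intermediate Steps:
h(Y) = 0 (h(Y) = 0*(-5) = 0)
U = -19679/17923 ≈ -1.0980
h(-25) - U = 0 - 1*(-19679/17923) = 0 + 19679/17923 = 19679/17923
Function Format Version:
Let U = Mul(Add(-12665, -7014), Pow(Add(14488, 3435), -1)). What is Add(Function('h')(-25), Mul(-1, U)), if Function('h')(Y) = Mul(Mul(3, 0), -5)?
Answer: Rational(19679, 17923) ≈ 1.0980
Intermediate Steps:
Function('h')(Y) = 0 (Function('h')(Y) = Mul(0, -5) = 0)
U = Rational(-19679, 17923) (U = Mul(-19679, Pow(17923, -1)) = Mul(-19679, Rational(1, 17923)) = Rational(-19679, 17923) ≈ -1.0980)
Add(Function('h')(-25), Mul(-1, U)) = Add(0, Mul(-1, Rational(-19679, 17923))) = Add(0, Rational(19679, 17923)) = Rational(19679, 17923)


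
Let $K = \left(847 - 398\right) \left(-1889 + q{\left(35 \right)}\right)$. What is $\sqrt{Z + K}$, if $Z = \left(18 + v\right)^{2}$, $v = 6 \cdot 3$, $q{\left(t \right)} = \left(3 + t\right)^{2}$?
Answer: $i \sqrt{198509} \approx 445.54 i$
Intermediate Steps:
$v = 18$
$K = -199805$ ($K = \left(847 - 398\right) \left(-1889 + \left(3 + 35\right)^{2}\right) = 449 \left(-1889 + 38^{2}\right) = 449 \left(-1889 + 1444\right) = 449 \left(-445\right) = -199805$)
$Z = 1296$ ($Z = \left(18 + 18\right)^{2} = 36^{2} = 1296$)
$\sqrt{Z + K} = \sqrt{1296 - 199805} = \sqrt{-198509} = i \sqrt{198509}$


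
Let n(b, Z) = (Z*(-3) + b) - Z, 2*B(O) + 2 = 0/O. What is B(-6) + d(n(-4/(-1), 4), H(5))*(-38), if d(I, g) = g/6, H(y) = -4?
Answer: 73/3 ≈ 24.333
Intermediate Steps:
B(O) = -1 (B(O) = -1 + (0/O)/2 = -1 + (1/2)*0 = -1 + 0 = -1)
n(b, Z) = b - 4*Z (n(b, Z) = (-3*Z + b) - Z = (b - 3*Z) - Z = b - 4*Z)
d(I, g) = g/6 (d(I, g) = g*(1/6) = g/6)
B(-6) + d(n(-4/(-1), 4), H(5))*(-38) = -1 + ((1/6)*(-4))*(-38) = -1 - 2/3*(-38) = -1 + 76/3 = 73/3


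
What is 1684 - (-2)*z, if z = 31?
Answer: 1746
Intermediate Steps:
1684 - (-2)*z = 1684 - (-2)*31 = 1684 - 1*(-62) = 1684 + 62 = 1746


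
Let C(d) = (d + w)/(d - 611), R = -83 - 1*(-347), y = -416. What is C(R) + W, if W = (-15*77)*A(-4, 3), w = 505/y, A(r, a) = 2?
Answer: -333562439/144352 ≈ -2310.8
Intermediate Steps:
w = -505/416 (w = 505/(-416) = 505*(-1/416) = -505/416 ≈ -1.2139)
R = 264 (R = -83 + 347 = 264)
W = -2310 (W = -15*77*2 = -1155*2 = -2310)
C(d) = (-505/416 + d)/(-611 + d) (C(d) = (d - 505/416)/(d - 611) = (-505/416 + d)/(-611 + d))
C(R) + W = (-505/416 + 264)/(-611 + 264) - 2310 = (109319/416)/(-347) - 2310 = -1/347*109319/416 - 2310 = -109319/144352 - 2310 = -333562439/144352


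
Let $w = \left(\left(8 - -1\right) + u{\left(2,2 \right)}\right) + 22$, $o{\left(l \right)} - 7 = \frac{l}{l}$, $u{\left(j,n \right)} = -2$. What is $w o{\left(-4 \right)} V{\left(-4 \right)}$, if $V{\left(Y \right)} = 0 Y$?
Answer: $0$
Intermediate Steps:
$V{\left(Y \right)} = 0$
$o{\left(l \right)} = 8$ ($o{\left(l \right)} = 7 + \frac{l}{l} = 7 + 1 = 8$)
$w = 29$ ($w = \left(\left(8 - -1\right) - 2\right) + 22 = \left(\left(8 + 1\right) - 2\right) + 22 = \left(9 - 2\right) + 22 = 7 + 22 = 29$)
$w o{\left(-4 \right)} V{\left(-4 \right)} = 29 \cdot 8 \cdot 0 = 232 \cdot 0 = 0$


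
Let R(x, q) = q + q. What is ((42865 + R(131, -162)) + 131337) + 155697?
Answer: 329575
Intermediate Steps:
R(x, q) = 2*q
((42865 + R(131, -162)) + 131337) + 155697 = ((42865 + 2*(-162)) + 131337) + 155697 = ((42865 - 324) + 131337) + 155697 = (42541 + 131337) + 155697 = 173878 + 155697 = 329575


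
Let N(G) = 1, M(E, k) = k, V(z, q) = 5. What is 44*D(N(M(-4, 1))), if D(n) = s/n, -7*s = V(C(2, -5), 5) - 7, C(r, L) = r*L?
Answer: 88/7 ≈ 12.571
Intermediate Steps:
C(r, L) = L*r
s = 2/7 (s = -(5 - 7)/7 = -⅐*(-2) = 2/7 ≈ 0.28571)
D(n) = 2/(7*n)
44*D(N(M(-4, 1))) = 44*((2/7)/1) = 44*((2/7)*1) = 44*(2/7) = 88/7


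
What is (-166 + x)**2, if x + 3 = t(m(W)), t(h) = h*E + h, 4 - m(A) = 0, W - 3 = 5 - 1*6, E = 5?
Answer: 21025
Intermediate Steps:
W = 2 (W = 3 + (5 - 1*6) = 3 + (5 - 6) = 3 - 1 = 2)
m(A) = 4 (m(A) = 4 - 1*0 = 4 + 0 = 4)
t(h) = 6*h (t(h) = h*5 + h = 5*h + h = 6*h)
x = 21 (x = -3 + 6*4 = -3 + 24 = 21)
(-166 + x)**2 = (-166 + 21)**2 = (-145)**2 = 21025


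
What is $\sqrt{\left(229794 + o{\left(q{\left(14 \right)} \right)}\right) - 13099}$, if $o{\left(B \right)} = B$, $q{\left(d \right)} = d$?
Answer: $\sqrt{216709} \approx 465.52$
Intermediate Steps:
$\sqrt{\left(229794 + o{\left(q{\left(14 \right)} \right)}\right) - 13099} = \sqrt{\left(229794 + 14\right) - 13099} = \sqrt{229808 - 13099} = \sqrt{216709}$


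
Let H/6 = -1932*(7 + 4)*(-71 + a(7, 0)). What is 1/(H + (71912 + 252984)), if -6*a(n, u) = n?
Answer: 1/9527012 ≈ 1.0496e-7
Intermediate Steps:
a(n, u) = -n/6
H = 9202116 (H = 6*(-1932*(7 + 4)*(-71 - ⅙*7)) = 6*(-21252*(-71 - 7/6)) = 6*(-21252*(-433)/6) = 6*(-1932*(-4763/6)) = 6*1533686 = 9202116)
1/(H + (71912 + 252984)) = 1/(9202116 + (71912 + 252984)) = 1/(9202116 + 324896) = 1/9527012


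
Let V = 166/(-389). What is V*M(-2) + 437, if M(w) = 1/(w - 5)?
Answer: 1190117/2723 ≈ 437.06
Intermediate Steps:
M(w) = 1/(-5 + w)
V = -166/389 (V = 166*(-1/389) = -166/389 ≈ -0.42674)
V*M(-2) + 437 = -166/(389*(-5 - 2)) + 437 = -166/389/(-7) + 437 = -166/389*(-⅐) + 437 = 166/2723 + 437 = 1190117/2723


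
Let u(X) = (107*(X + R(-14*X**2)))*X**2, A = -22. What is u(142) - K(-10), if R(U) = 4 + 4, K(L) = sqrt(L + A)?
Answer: 323632200 - 4*I*sqrt(2) ≈ 3.2363e+8 - 5.6569*I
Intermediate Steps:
K(L) = sqrt(-22 + L) (K(L) = sqrt(L - 22) = sqrt(-22 + L))
R(U) = 8
u(X) = X**2*(856 + 107*X) (u(X) = (107*(X + 8))*X**2 = (107*(8 + X))*X**2 = (856 + 107*X)*X**2 = X**2*(856 + 107*X))
u(142) - K(-10) = 107*142**2*(8 + 142) - sqrt(-22 - 10) = 107*20164*150 - sqrt(-32) = 323632200 - 4*I*sqrt(2)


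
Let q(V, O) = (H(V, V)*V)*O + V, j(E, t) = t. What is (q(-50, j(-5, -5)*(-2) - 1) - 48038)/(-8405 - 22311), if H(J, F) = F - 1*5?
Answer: 1667/2194 ≈ 0.75980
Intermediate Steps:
H(J, F) = -5 + F (H(J, F) = F - 5 = -5 + F)
q(V, O) = V + O*V*(-5 + V) (q(V, O) = ((-5 + V)*V)*O + V = (V*(-5 + V))*O + V = O*V*(-5 + V) + V = V + O*V*(-5 + V))
(q(-50, j(-5, -5)*(-2) - 1) - 48038)/(-8405 - 22311) = (-50*(1 + (-5*(-2) - 1)*(-5 - 50)) - 48038)/(-8405 - 22311) = (-50*(1 + (10 - 1)*(-55)) - 48038)/(-30716) = (-50*(1 + 9*(-55)) - 48038)*(-1/30716) = (-50*(1 - 495) - 48038)*(-1/30716) = (-50*(-494) - 48038)*(-1/30716) = (24700 - 48038)*(-1/30716) = -23338*(-1/30716) = 1667/2194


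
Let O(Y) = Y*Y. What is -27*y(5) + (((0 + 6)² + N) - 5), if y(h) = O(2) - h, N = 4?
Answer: 62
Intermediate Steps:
O(Y) = Y²
y(h) = 4 - h (y(h) = 2² - h = 4 - h)
-27*y(5) + (((0 + 6)² + N) - 5) = -27*(4 - 1*5) + (((0 + 6)² + 4) - 5) = -27*(4 - 5) + ((6² + 4) - 5) = -27*(-1) + ((36 + 4) - 5) = 27 + (40 - 5) = 27 + 35 = 62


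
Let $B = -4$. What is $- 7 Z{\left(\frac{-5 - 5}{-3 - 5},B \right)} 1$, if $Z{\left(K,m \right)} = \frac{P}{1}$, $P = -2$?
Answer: $14$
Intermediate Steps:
$Z{\left(K,m \right)} = -2$ ($Z{\left(K,m \right)} = - \frac{2}{1} = \left(-2\right) 1 = -2$)
$- 7 Z{\left(\frac{-5 - 5}{-3 - 5},B \right)} 1 = \left(-7\right) \left(-2\right) 1 = 14 \cdot 1 = 14$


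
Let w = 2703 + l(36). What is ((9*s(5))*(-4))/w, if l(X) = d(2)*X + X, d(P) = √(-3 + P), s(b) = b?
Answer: -54780/833713 + 720*I/833713 ≈ -0.065706 + 0.00086361*I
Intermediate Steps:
l(X) = X + I*X (l(X) = √(-3 + 2)*X + X = √(-1)*X + X = I*X + X = X + I*X)
w = 2739 + 36*I (w = 2703 + 36*(1 + I) = 2703 + (36 + 36*I) = 2739 + 36*I ≈ 2739.0 + 36.0*I)
((9*s(5))*(-4))/w = ((9*5)*(-4))/(2739 + 36*I) = (45*(-4))*((2739 - 36*I)/7503417) = -20*(2739 - 36*I)/833713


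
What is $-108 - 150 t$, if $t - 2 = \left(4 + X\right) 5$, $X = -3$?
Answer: $-1158$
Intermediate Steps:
$t = 7$ ($t = 2 + \left(4 - 3\right) 5 = 2 + 1 \cdot 5 = 2 + 5 = 7$)
$-108 - 150 t = -108 - 1050 = -1158$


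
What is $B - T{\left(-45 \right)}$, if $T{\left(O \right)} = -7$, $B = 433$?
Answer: $440$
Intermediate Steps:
$B - T{\left(-45 \right)} = 433 - -7 = 433 + 7 = 440$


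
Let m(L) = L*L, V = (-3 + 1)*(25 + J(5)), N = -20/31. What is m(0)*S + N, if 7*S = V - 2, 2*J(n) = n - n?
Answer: -20/31 ≈ -0.64516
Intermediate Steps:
J(n) = 0 (J(n) = (n - n)/2 = (½)*0 = 0)
N = -20/31 (N = -20*1/31 = -20/31 ≈ -0.64516)
V = -50 (V = (-3 + 1)*(25 + 0) = -2*25 = -50)
m(L) = L²
S = -52/7 (S = (-50 - 2)/7 = (⅐)*(-52) = -52/7 ≈ -7.4286)
m(0)*S + N = 0²*(-52/7) - 20/31 = 0*(-52/7) - 20/31 = 0 - 20/31 = -20/31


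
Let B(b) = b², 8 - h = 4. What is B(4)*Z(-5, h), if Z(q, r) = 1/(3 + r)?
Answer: 16/7 ≈ 2.2857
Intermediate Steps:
h = 4 (h = 8 - 1*4 = 8 - 4 = 4)
B(4)*Z(-5, h) = 4²/(3 + 4) = 16/7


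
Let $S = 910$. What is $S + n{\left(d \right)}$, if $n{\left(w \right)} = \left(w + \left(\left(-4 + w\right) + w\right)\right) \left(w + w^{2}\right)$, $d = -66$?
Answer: $-865670$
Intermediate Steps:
$n{\left(w \right)} = \left(-4 + 3 w\right) \left(w + w^{2}\right)$ ($n{\left(w \right)} = \left(w + \left(-4 + 2 w\right)\right) \left(w + w^{2}\right) = \left(-4 + 3 w\right) \left(w + w^{2}\right)$)
$S + n{\left(d \right)} = 910 - 66 \left(-4 - -66 + 3 \left(-66\right)^{2}\right) = 910 - 66 \left(-4 + 66 + 3 \cdot 4356\right) = 910 - 66 \left(-4 + 66 + 13068\right) = 910 - 866580 = -865670$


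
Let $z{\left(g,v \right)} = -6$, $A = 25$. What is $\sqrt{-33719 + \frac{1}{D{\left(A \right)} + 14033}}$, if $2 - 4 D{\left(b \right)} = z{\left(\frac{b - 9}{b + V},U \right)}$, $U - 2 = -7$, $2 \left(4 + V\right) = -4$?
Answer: $\frac{2 i \sqrt{1660502477935}}{14035} \approx 183.63 i$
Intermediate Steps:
$V = -6$ ($V = -4 + \frac{1}{2} \left(-4\right) = -4 - 2 = -6$)
$U = -5$ ($U = 2 - 7 = -5$)
$D{\left(b \right)} = 2$ ($D{\left(b \right)} = \frac{1}{2} - - \frac{3}{2} = \frac{1}{2} + \frac{3}{2} = 2$)
$\sqrt{-33719 + \frac{1}{D{\left(A \right)} + 14033}} = \sqrt{-33719 + \frac{1}{2 + 14033}} = \sqrt{-33719 + \frac{1}{14035}} = \sqrt{- \frac{473246164}{14035}} = \frac{2 i \sqrt{1660502477935}}{14035}$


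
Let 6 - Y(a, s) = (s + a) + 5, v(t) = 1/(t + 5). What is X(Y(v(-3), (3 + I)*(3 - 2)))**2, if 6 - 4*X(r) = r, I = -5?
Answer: 49/64 ≈ 0.76563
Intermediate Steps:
v(t) = 1/(5 + t)
Y(a, s) = 1 - a - s (Y(a, s) = 6 - ((s + a) + 5) = 6 - ((a + s) + 5) = 6 - (5 + a + s) = 6 + (-5 - a - s) = 1 - a - s)
X(r) = 3/2 - r/4
X(Y(v(-3), (3 + I)*(3 - 2)))**2 = (3/2 - (1 - 1/(5 - 3) - (3 - 5)*(3 - 2))/4)**2 = (3/2 - (1 - 1/2 - (-2))/4)**2 = (3/2 - (1 - 1*1/2 - 1*(-2))/4)**2 = (3/2 - (1 - 1/2 + 2)/4)**2 = (3/2 - 1/4*5/2)**2 = (3/2 - 5/8)**2 = (7/8)**2 = 49/64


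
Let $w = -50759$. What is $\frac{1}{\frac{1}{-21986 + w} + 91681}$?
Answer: $\frac{72745}{6669334344} \approx 1.0907 \cdot 10^{-5}$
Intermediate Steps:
$\frac{1}{\frac{1}{-21986 + w} + 91681} = \frac{1}{\frac{1}{-21986 - 50759} + 91681} = \frac{1}{\frac{1}{-72745} + 91681} = \frac{1}{- \frac{1}{72745} + 91681} = \frac{1}{\frac{6669334344}{72745}} = \frac{72745}{6669334344}$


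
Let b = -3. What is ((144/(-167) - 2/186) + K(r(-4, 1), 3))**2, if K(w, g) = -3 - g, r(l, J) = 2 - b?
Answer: 11394495025/241211961 ≈ 47.239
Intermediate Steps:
r(l, J) = 5 (r(l, J) = 2 - 1*(-3) = 2 + 3 = 5)
((144/(-167) - 2/186) + K(r(-4, 1), 3))**2 = ((144/(-167) - 2/186) + (-3 - 1*3))**2 = ((144*(-1/167) - 2*1/186) + (-3 - 3))**2 = ((-144/167 - 1/93) - 6)**2 = (-13559/15531 - 6)**2 = (-106745/15531)**2 = 11394495025/241211961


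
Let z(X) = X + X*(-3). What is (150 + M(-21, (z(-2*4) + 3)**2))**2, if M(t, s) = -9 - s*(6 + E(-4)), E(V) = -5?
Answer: 48400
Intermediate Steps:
z(X) = -2*X (z(X) = X - 3*X = -2*X)
M(t, s) = -9 - s (M(t, s) = -9 - s*(6 - 5) = -9 - s)
(150 + M(-21, (z(-2*4) + 3)**2))**2 = (150 + (-9 - (-(-4)*4 + 3)**2))**2 = (150 + (-9 - (-2*(-8) + 3)**2))**2 = (150 + (-9 - (16 + 3)**2))**2 = (150 + (-9 - 1*19**2))**2 = (150 + (-9 - 1*361))**2 = (150 + (-9 - 361))**2 = (150 - 370)**2 = (-220)**2 = 48400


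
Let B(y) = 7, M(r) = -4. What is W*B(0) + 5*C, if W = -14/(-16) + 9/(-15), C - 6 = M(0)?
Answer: 477/40 ≈ 11.925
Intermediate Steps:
C = 2 (C = 6 - 4 = 2)
W = 11/40 (W = -14*(-1/16) + 9*(-1/15) = 7/8 - 3/5 = 11/40 ≈ 0.27500)
W*B(0) + 5*C = (11/40)*7 + 5*2 = 77/40 + 10 = 477/40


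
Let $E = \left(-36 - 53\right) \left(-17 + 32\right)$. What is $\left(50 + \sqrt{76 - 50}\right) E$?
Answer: $-66750 - 1335 \sqrt{26} \approx -73557.0$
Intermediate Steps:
$E = -1335$ ($E = \left(-89\right) 15 = -1335$)
$\left(50 + \sqrt{76 - 50}\right) E = \left(50 + \sqrt{76 - 50}\right) \left(-1335\right) = \left(50 + \sqrt{26}\right) \left(-1335\right) = -66750 - 1335 \sqrt{26}$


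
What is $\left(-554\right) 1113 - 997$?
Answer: $-617599$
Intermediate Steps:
$\left(-554\right) 1113 - 997 = -616602 - 997 = -617599$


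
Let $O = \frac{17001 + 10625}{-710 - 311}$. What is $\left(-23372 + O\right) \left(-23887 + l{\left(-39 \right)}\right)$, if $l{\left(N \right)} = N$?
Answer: $\frac{571602619588}{1021} \approx 5.5985 \cdot 10^{8}$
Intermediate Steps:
$O = - \frac{27626}{1021}$ ($O = \frac{27626}{-1021} = 27626 \left(- \frac{1}{1021}\right) = - \frac{27626}{1021} \approx -27.058$)
$\left(-23372 + O\right) \left(-23887 + l{\left(-39 \right)}\right) = \left(-23372 - \frac{27626}{1021}\right) \left(-23887 - 39\right) = \left(- \frac{23890438}{1021}\right) \left(-23926\right) = \frac{571602619588}{1021}$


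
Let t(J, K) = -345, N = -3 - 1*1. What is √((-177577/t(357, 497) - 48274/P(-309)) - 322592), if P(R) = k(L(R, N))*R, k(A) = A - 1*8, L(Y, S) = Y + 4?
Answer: I*√4427102462605967665/3707485 ≈ 567.52*I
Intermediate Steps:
N = -4 (N = -3 - 1 = -4)
L(Y, S) = 4 + Y
k(A) = -8 + A (k(A) = A - 8 = -8 + A)
P(R) = R*(-4 + R) (P(R) = (-8 + (4 + R))*R = (-4 + R)*R = R*(-4 + R))
√((-177577/t(357, 497) - 48274/P(-309)) - 322592) = √((-177577/(-345) - 48274*(-1/(309*(-4 - 309)))) - 322592) = √((-177577*(-1/345) - 48274/((-309*(-313)))) - 322592) = √((177577/345 - 48274/96717) - 322592) = √(1906451131/3707485 - 322592) = √(-1194098549989/3707485) = I*√4427102462605967665/3707485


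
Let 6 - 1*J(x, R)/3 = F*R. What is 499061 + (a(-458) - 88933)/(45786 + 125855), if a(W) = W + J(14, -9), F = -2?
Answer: 85659239674/171641 ≈ 4.9906e+5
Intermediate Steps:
J(x, R) = 18 + 6*R (J(x, R) = 18 - (-6)*R = 18 + 6*R)
a(W) = -36 + W (a(W) = W + (18 + 6*(-9)) = W + (18 - 54) = W - 36 = -36 + W)
499061 + (a(-458) - 88933)/(45786 + 125855) = 499061 + ((-36 - 458) - 88933)/(45786 + 125855) = 499061 + (-494 - 88933)/171641 = 499061 - 89427*1/171641 = 499061 - 89427/171641 = 85659239674/171641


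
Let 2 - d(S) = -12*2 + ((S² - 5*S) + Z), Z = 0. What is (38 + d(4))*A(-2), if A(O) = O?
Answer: -136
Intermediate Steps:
d(S) = 26 - S² + 5*S (d(S) = 2 - (-12*2 + ((S² - 5*S) + 0)) = 2 - (-3*8 + (S² - 5*S)) = 2 - (-24 + (S² - 5*S)) = 2 - (-24 + S² - 5*S) = 2 + (24 - S² + 5*S) = 26 - S² + 5*S)
(38 + d(4))*A(-2) = (38 + (26 - 1*4² + 5*4))*(-2) = (38 + (26 - 1*16 + 20))*(-2) = (38 + (26 - 16 + 20))*(-2) = (38 + 30)*(-2) = 68*(-2) = -136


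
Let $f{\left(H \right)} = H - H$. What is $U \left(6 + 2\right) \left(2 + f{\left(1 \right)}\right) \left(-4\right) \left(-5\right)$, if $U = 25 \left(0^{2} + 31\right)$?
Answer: $248000$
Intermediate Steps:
$f{\left(H \right)} = 0$
$U = 775$ ($U = 25 \left(0 + 31\right) = 25 \cdot 31 = 775$)
$U \left(6 + 2\right) \left(2 + f{\left(1 \right)}\right) \left(-4\right) \left(-5\right) = 775 \left(6 + 2\right) \left(2 + 0\right) \left(-4\right) \left(-5\right) = 775 \cdot 8 \cdot 2 \left(-4\right) \left(-5\right) = 775 \cdot 16 \left(-4\right) \left(-5\right) = 775 \left(\left(-64\right) \left(-5\right)\right) = 775 \cdot 320 = 248000$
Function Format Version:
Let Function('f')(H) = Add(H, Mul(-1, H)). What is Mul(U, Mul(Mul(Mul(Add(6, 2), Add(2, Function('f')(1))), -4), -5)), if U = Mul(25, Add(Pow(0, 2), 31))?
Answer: 248000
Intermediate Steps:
Function('f')(H) = 0
U = 775 (U = Mul(25, Add(0, 31)) = Mul(25, 31) = 775)
Mul(U, Mul(Mul(Mul(Add(6, 2), Add(2, Function('f')(1))), -4), -5)) = Mul(775, Mul(Mul(Mul(Add(6, 2), Add(2, 0)), -4), -5)) = Mul(775, Mul(Mul(Mul(8, 2), -4), -5)) = Mul(775, Mul(Mul(16, -4), -5)) = Mul(775, Mul(-64, -5)) = Mul(775, 320) = 248000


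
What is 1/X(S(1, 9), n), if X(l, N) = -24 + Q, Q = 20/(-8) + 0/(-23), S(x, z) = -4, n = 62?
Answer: -2/53 ≈ -0.037736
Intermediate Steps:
Q = -5/2 (Q = 20*(-1/8) + 0*(-1/23) = -5/2 + 0 = -5/2 ≈ -2.5000)
X(l, N) = -53/2 (X(l, N) = -24 - 5/2 = -53/2)
1/X(S(1, 9), n) = 1/(-53/2) = -2/53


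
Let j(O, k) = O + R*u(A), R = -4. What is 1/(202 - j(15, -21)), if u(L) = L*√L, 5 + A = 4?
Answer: 187/34985 + 4*I/34985 ≈ 0.0053452 + 0.00011433*I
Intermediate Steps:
A = -1 (A = -5 + 4 = -1)
u(L) = L^(3/2)
j(O, k) = O + 4*I (j(O, k) = O - (-4)*I = O + 4*I)
1/(202 - j(15, -21)) = 1/(202 - (15 + 4*I)) = 1/(202 + (-15 - 4*I)) = 1/(187 - 4*I) = (187 + 4*I)/34985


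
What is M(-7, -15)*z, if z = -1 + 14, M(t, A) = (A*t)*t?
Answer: -9555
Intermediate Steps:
M(t, A) = A*t²
z = 13
M(-7, -15)*z = -15*(-7)²*13 = -15*49*13 = -735*13 = -9555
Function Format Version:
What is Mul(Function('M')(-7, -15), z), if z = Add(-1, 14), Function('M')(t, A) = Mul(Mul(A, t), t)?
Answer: -9555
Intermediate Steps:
Function('M')(t, A) = Mul(A, Pow(t, 2))
z = 13
Mul(Function('M')(-7, -15), z) = Mul(Mul(-15, Pow(-7, 2)), 13) = Mul(Mul(-15, 49), 13) = Mul(-735, 13) = -9555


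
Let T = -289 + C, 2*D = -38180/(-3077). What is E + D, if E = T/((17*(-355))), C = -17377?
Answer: 9974496/1092335 ≈ 9.1313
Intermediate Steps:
D = 19090/3077 (D = (-38180/(-3077))/2 = (-38180*(-1/3077))/2 = (½)*(38180/3077) = 19090/3077 ≈ 6.2041)
T = -17666 (T = -289 - 17377 = -17666)
E = 17666/6035 (E = -17666/(17*(-355)) = -17666/(-6035) = -17666*(-1/6035) = 17666/6035 ≈ 2.9273)
E + D = 17666/6035 + 19090/3077 = 9974496/1092335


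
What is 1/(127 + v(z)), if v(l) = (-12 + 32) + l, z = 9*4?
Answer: 1/183 ≈ 0.0054645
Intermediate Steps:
z = 36
v(l) = 20 + l
1/(127 + v(z)) = 1/(127 + (20 + 36)) = 1/(127 + 56) = 1/183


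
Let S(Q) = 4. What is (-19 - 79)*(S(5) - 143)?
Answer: 13622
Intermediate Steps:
(-19 - 79)*(S(5) - 143) = (-19 - 79)*(4 - 143) = -98*(-139) = 13622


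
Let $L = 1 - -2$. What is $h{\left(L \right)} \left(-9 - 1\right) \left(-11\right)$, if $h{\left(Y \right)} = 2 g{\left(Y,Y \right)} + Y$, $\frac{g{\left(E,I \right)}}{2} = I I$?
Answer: $4290$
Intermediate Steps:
$L = 3$ ($L = 1 + 2 = 3$)
$g{\left(E,I \right)} = 2 I^{2}$ ($g{\left(E,I \right)} = 2 I I = 2 I^{2}$)
$h{\left(Y \right)} = Y + 4 Y^{2}$ ($h{\left(Y \right)} = 2 \cdot 2 Y^{2} + Y = 4 Y^{2} + Y = Y + 4 Y^{2}$)
$h{\left(L \right)} \left(-9 - 1\right) \left(-11\right) = 3 \left(1 + 4 \cdot 3\right) \left(-9 - 1\right) \left(-11\right) = 3 \left(1 + 12\right) \left(\left(-10\right) \left(-11\right)\right) = 3 \cdot 13 \cdot 110 = 39 \cdot 110 = 4290$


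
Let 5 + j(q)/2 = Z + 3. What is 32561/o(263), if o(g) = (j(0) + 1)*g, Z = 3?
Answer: 32561/789 ≈ 41.269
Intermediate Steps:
j(q) = 2 (j(q) = -10 + 2*(3 + 3) = -10 + 2*6 = -10 + 12 = 2)
o(g) = 3*g (o(g) = (2 + 1)*g = 3*g)
32561/o(263) = 32561/((3*263)) = 32561/789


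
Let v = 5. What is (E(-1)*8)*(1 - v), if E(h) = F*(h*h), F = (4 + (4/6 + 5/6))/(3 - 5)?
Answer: 88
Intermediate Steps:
F = -11/4 (F = (4 + (4*(⅙) + 5*(⅙)))/(-2) = (4 + (⅔ + ⅚))*(-½) = (4 + 3/2)*(-½) = (11/2)*(-½) = -11/4 ≈ -2.7500)
E(h) = -11*h²/4 (E(h) = -11*h*h/4 = -11*h²/4)
(E(-1)*8)*(1 - v) = (-11/4*(-1)²*8)*(1 - 1*5) = (-11/4*1*8)*(1 - 5) = -11/4*8*(-4) = -22*(-4) = 88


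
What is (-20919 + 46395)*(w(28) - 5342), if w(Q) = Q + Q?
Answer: -134666136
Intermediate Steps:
w(Q) = 2*Q
(-20919 + 46395)*(w(28) - 5342) = (-20919 + 46395)*(2*28 - 5342) = 25476*(56 - 5342) = 25476*(-5286) = -134666136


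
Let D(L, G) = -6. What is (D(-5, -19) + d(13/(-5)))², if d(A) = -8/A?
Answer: 1444/169 ≈ 8.5444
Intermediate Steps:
(D(-5, -19) + d(13/(-5)))² = (-6 - 8/(13/(-5)))² = (-6 - 8/(13*(-⅕)))² = (-6 - 8/(-13/5))² = (-6 - 8*(-5/13))² = (-6 + 40/13)² = (-38/13)² = 1444/169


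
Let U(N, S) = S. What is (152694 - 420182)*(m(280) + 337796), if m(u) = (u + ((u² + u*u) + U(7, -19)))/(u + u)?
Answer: -3165098921478/35 ≈ -9.0431e+10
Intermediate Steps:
m(u) = (-19 + u + 2*u²)/(2*u) (m(u) = (u + ((u² + u*u) - 19))/(u + u) = (u + ((u² + u²) - 19))/((2*u)) = (u + (2*u² - 19))*(1/(2*u)) = (u + (-19 + 2*u²))*(1/(2*u)) = (-19 + u + 2*u²)*(1/(2*u)) = (-19 + u + 2*u²)/(2*u))
(152694 - 420182)*(m(280) + 337796) = (152694 - 420182)*((½ + 280 - 19/2/280) + 337796) = -267488*((½ + 280 - 19/2*1/280) + 337796) = -267488*((½ + 280 - 19/560) + 337796) = -267488*(157061/560 + 337796) = -267488*189322821/560 = -3165098921478/35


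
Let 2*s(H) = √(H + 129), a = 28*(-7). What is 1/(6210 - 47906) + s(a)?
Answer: -1/41696 + I*√67/2 ≈ -2.3983e-5 + 4.0927*I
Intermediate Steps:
a = -196
s(H) = √(129 + H)/2 (s(H) = √(H + 129)/2 = √(129 + H)/2)
1/(6210 - 47906) + s(a) = 1/(6210 - 47906) + √(129 - 196)/2 = 1/(-41696) + √(-67)/2 = -1/41696 + (I*√67)/2 = -1/41696 + I*√67/2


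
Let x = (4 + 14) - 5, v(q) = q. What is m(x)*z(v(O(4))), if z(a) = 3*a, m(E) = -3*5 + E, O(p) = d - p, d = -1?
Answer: 30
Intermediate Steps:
O(p) = -1 - p
x = 13 (x = 18 - 5 = 13)
m(E) = -15 + E
m(x)*z(v(O(4))) = (-15 + 13)*(3*(-1 - 1*4)) = -6*(-1 - 4) = -6*(-5) = -2*(-15) = 30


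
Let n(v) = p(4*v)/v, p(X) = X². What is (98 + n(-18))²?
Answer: 36100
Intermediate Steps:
n(v) = 16*v (n(v) = (4*v)²/v = (16*v²)/v = 16*v)
(98 + n(-18))² = (98 + 16*(-18))² = (98 - 288)² = (-190)² = 36100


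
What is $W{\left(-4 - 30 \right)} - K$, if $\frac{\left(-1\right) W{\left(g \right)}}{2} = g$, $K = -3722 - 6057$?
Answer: $9847$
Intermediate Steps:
$K = -9779$ ($K = -3722 - 6057 = -9779$)
$W{\left(g \right)} = - 2 g$
$W{\left(-4 - 30 \right)} - K = - 2 \left(-4 - 30\right) - -9779 = - 2 \left(-4 - 30\right) + 9779 = \left(-2\right) \left(-34\right) + 9779 = 68 + 9779 = 9847$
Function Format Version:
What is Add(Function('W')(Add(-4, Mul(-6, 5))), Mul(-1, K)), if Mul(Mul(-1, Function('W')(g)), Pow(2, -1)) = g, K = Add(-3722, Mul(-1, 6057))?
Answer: 9847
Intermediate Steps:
K = -9779 (K = Add(-3722, -6057) = -9779)
Function('W')(g) = Mul(-2, g)
Add(Function('W')(Add(-4, Mul(-6, 5))), Mul(-1, K)) = Add(Mul(-2, Add(-4, Mul(-6, 5))), Mul(-1, -9779)) = Add(Mul(-2, Add(-4, -30)), 9779) = Add(Mul(-2, -34), 9779) = Add(68, 9779) = 9847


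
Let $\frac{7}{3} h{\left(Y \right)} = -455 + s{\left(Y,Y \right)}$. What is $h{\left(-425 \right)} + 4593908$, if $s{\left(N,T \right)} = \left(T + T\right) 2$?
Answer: $\frac{32150891}{7} \approx 4.593 \cdot 10^{6}$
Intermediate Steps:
$s{\left(N,T \right)} = 4 T$ ($s{\left(N,T \right)} = 2 T 2 = 4 T$)
$h{\left(Y \right)} = -195 + \frac{12 Y}{7}$ ($h{\left(Y \right)} = \frac{3 \left(-455 + 4 Y\right)}{7} = -195 + \frac{12 Y}{7}$)
$h{\left(-425 \right)} + 4593908 = \left(-195 + \frac{12}{7} \left(-425\right)\right) + 4593908 = \left(-195 - \frac{5100}{7}\right) + 4593908 = - \frac{6465}{7} + 4593908 = \frac{32150891}{7}$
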